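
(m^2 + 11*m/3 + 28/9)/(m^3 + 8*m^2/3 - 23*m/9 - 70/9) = (3*m + 4)/(3*m^2 + m - 10)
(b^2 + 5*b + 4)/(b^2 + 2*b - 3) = (b^2 + 5*b + 4)/(b^2 + 2*b - 3)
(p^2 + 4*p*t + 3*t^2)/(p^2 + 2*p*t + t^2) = (p + 3*t)/(p + t)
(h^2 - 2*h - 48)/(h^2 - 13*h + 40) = (h + 6)/(h - 5)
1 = 1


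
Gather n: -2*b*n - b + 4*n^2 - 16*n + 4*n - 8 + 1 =-b + 4*n^2 + n*(-2*b - 12) - 7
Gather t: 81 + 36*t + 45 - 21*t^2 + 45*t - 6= -21*t^2 + 81*t + 120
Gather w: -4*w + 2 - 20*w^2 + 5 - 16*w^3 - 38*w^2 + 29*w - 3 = -16*w^3 - 58*w^2 + 25*w + 4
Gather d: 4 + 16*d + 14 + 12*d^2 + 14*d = 12*d^2 + 30*d + 18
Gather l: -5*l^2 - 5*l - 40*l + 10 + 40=-5*l^2 - 45*l + 50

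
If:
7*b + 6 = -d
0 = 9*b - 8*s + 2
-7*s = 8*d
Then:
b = -74/77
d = 8/11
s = -64/77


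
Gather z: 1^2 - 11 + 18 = 8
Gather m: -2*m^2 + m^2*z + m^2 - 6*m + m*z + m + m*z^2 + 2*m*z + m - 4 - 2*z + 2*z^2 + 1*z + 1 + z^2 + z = m^2*(z - 1) + m*(z^2 + 3*z - 4) + 3*z^2 - 3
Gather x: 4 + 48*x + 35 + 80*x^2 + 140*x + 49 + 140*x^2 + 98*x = 220*x^2 + 286*x + 88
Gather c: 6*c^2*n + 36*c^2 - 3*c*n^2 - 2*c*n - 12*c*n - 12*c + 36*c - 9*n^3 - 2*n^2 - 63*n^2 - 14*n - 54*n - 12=c^2*(6*n + 36) + c*(-3*n^2 - 14*n + 24) - 9*n^3 - 65*n^2 - 68*n - 12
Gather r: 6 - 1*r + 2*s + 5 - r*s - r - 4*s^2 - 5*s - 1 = r*(-s - 2) - 4*s^2 - 3*s + 10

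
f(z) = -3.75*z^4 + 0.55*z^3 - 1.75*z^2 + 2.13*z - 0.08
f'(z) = -15.0*z^3 + 1.65*z^2 - 3.5*z + 2.13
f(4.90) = -2128.75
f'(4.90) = -1740.14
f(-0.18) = -0.53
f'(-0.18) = 2.90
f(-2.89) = -295.72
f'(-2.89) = 388.09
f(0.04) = 0.00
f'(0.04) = 1.99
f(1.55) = -20.58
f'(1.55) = -55.19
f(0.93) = -1.98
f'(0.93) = -11.76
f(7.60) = -12354.35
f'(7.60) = -6513.81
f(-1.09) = -10.49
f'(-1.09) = 27.33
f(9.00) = -24325.46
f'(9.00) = -10830.72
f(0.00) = -0.08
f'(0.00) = 2.13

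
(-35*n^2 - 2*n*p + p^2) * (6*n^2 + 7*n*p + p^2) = -210*n^4 - 257*n^3*p - 43*n^2*p^2 + 5*n*p^3 + p^4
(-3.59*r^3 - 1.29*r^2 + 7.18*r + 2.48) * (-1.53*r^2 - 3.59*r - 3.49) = 5.4927*r^5 + 14.8618*r^4 + 6.1748*r^3 - 25.0685*r^2 - 33.9614*r - 8.6552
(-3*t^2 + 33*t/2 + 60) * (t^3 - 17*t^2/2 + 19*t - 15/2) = -3*t^5 + 42*t^4 - 549*t^3/4 - 174*t^2 + 4065*t/4 - 450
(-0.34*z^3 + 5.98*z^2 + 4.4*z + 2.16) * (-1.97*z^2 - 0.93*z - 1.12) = 0.6698*z^5 - 11.4644*z^4 - 13.8486*z^3 - 15.0448*z^2 - 6.9368*z - 2.4192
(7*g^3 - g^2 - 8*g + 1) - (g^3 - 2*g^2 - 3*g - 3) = 6*g^3 + g^2 - 5*g + 4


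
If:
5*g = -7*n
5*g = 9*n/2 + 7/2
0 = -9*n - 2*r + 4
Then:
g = 49/115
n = -7/23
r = 155/46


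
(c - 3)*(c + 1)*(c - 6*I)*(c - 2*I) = c^4 - 2*c^3 - 8*I*c^3 - 15*c^2 + 16*I*c^2 + 24*c + 24*I*c + 36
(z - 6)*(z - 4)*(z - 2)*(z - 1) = z^4 - 13*z^3 + 56*z^2 - 92*z + 48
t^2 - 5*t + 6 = (t - 3)*(t - 2)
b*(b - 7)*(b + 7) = b^3 - 49*b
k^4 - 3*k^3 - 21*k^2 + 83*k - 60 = (k - 4)*(k - 3)*(k - 1)*(k + 5)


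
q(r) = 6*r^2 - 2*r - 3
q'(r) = 12*r - 2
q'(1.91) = 20.92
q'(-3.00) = -38.00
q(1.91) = 15.07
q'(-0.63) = -9.56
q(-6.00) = 225.00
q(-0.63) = 0.64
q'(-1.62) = -21.44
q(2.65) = 33.84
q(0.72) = -1.33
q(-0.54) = -0.17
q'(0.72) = 6.64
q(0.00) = -3.00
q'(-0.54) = -8.48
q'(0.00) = -2.00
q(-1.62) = 15.99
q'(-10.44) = -127.28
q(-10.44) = 671.84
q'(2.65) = 29.80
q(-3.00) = 57.00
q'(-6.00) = -74.00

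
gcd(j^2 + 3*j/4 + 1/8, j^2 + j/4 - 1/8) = j + 1/2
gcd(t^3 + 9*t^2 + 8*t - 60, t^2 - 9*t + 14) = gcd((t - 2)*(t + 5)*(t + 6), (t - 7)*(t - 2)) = t - 2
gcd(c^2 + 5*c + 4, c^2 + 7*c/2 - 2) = c + 4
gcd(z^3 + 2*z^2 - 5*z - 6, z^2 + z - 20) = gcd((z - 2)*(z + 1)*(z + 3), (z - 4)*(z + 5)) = 1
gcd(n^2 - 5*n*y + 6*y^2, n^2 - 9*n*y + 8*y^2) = 1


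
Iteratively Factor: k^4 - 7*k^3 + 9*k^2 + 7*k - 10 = (k - 1)*(k^3 - 6*k^2 + 3*k + 10) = (k - 5)*(k - 1)*(k^2 - k - 2) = (k - 5)*(k - 2)*(k - 1)*(k + 1)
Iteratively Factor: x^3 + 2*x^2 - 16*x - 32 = (x - 4)*(x^2 + 6*x + 8) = (x - 4)*(x + 4)*(x + 2)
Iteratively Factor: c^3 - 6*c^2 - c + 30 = (c - 3)*(c^2 - 3*c - 10) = (c - 3)*(c + 2)*(c - 5)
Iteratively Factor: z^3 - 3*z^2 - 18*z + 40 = (z + 4)*(z^2 - 7*z + 10) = (z - 5)*(z + 4)*(z - 2)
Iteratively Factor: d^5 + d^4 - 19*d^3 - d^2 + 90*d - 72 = (d + 4)*(d^4 - 3*d^3 - 7*d^2 + 27*d - 18) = (d - 2)*(d + 4)*(d^3 - d^2 - 9*d + 9) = (d - 3)*(d - 2)*(d + 4)*(d^2 + 2*d - 3) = (d - 3)*(d - 2)*(d - 1)*(d + 4)*(d + 3)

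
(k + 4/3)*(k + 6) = k^2 + 22*k/3 + 8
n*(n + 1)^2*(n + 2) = n^4 + 4*n^3 + 5*n^2 + 2*n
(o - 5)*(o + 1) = o^2 - 4*o - 5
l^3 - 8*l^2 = l^2*(l - 8)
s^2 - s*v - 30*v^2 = (s - 6*v)*(s + 5*v)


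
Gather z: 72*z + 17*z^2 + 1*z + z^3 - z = z^3 + 17*z^2 + 72*z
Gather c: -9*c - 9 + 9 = -9*c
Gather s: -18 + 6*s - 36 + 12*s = 18*s - 54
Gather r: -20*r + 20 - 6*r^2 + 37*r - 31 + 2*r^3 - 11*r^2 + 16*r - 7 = 2*r^3 - 17*r^2 + 33*r - 18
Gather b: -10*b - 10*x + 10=-10*b - 10*x + 10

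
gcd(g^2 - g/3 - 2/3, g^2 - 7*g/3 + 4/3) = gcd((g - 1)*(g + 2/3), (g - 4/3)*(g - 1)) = g - 1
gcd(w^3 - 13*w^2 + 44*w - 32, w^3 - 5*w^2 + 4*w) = w^2 - 5*w + 4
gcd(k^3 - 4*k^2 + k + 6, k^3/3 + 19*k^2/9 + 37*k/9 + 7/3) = k + 1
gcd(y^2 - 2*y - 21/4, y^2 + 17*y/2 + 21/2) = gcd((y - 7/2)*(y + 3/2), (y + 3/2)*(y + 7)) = y + 3/2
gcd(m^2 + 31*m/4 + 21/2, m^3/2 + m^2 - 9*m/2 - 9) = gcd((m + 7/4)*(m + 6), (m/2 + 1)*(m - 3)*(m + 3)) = 1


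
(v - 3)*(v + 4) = v^2 + v - 12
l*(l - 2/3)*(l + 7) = l^3 + 19*l^2/3 - 14*l/3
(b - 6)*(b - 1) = b^2 - 7*b + 6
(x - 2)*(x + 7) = x^2 + 5*x - 14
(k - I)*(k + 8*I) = k^2 + 7*I*k + 8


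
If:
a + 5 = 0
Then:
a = -5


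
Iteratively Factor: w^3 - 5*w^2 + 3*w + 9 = (w + 1)*(w^2 - 6*w + 9) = (w - 3)*(w + 1)*(w - 3)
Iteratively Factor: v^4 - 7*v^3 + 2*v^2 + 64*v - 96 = (v - 2)*(v^3 - 5*v^2 - 8*v + 48) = (v - 4)*(v - 2)*(v^2 - v - 12) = (v - 4)^2*(v - 2)*(v + 3)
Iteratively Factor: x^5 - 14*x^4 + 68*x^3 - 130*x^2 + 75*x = (x - 3)*(x^4 - 11*x^3 + 35*x^2 - 25*x) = (x - 3)*(x - 1)*(x^3 - 10*x^2 + 25*x) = (x - 5)*(x - 3)*(x - 1)*(x^2 - 5*x) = (x - 5)^2*(x - 3)*(x - 1)*(x)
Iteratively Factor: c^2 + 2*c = (c + 2)*(c)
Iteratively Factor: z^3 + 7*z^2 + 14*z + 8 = (z + 2)*(z^2 + 5*z + 4) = (z + 2)*(z + 4)*(z + 1)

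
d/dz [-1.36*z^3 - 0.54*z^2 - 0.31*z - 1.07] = -4.08*z^2 - 1.08*z - 0.31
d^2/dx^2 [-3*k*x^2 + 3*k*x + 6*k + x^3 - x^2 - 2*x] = -6*k + 6*x - 2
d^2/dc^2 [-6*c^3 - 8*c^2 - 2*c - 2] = -36*c - 16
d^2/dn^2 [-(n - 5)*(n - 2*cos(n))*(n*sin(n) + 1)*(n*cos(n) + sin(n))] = 2*n^4*sin(2*n) - n^3*sin(n)/2 - 9*n^3*sin(3*n)/2 - 10*sqrt(2)*n^3*sin(2*n + pi/4) + n^3*cos(n) + 19*n^2*sin(n)/2 - 12*n^2*sin(2*n) + 45*n^2*sin(3*n)/2 - 5*n^2*cos(n)/2 + 36*n^2*cos(2*n) + 27*n^2*cos(3*n)/2 - 24*n*sin(n) + 9*n*sin(3*n) + 23*sqrt(2)*n*sin(2*n + pi/4) - 35*n*cos(n)/2 - 105*n*cos(3*n)/2 - 3*n - 2*sin(n) + 40*sin(2*n) - 20*sin(3*n) + 21*cos(n) + cos(2*n) - cos(3*n) + 7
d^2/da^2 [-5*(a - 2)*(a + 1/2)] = -10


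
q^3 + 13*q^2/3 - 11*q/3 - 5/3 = (q - 1)*(q + 1/3)*(q + 5)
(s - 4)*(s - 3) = s^2 - 7*s + 12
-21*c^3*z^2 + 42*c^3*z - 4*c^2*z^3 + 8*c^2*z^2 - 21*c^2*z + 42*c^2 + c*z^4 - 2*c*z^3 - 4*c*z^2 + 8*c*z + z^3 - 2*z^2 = (-7*c + z)*(3*c + z)*(z - 2)*(c*z + 1)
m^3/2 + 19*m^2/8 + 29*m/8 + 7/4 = (m/2 + 1/2)*(m + 7/4)*(m + 2)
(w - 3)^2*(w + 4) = w^3 - 2*w^2 - 15*w + 36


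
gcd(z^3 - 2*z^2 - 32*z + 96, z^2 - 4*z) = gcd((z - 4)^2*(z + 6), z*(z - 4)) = z - 4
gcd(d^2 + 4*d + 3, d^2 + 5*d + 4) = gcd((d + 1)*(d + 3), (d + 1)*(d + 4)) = d + 1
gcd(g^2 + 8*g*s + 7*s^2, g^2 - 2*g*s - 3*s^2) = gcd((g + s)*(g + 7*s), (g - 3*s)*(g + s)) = g + s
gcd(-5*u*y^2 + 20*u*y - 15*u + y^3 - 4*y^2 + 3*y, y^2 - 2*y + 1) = y - 1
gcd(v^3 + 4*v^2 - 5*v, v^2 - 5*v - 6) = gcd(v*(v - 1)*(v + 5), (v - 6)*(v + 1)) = 1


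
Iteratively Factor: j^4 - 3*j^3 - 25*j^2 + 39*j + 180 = (j - 4)*(j^3 + j^2 - 21*j - 45) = (j - 4)*(j + 3)*(j^2 - 2*j - 15) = (j - 4)*(j + 3)^2*(j - 5)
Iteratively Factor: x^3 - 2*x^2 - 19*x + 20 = (x - 5)*(x^2 + 3*x - 4) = (x - 5)*(x + 4)*(x - 1)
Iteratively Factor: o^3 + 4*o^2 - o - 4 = (o + 1)*(o^2 + 3*o - 4) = (o - 1)*(o + 1)*(o + 4)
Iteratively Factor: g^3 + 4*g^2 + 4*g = (g + 2)*(g^2 + 2*g) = (g + 2)^2*(g)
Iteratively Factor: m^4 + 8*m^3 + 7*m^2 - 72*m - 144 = (m + 3)*(m^3 + 5*m^2 - 8*m - 48) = (m + 3)*(m + 4)*(m^2 + m - 12) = (m + 3)*(m + 4)^2*(m - 3)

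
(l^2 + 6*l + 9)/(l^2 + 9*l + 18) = (l + 3)/(l + 6)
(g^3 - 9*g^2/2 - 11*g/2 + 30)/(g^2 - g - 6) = (g^2 - 3*g/2 - 10)/(g + 2)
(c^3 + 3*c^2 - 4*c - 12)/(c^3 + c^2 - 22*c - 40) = (c^2 + c - 6)/(c^2 - c - 20)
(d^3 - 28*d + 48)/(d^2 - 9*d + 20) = (d^2 + 4*d - 12)/(d - 5)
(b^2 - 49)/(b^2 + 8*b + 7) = (b - 7)/(b + 1)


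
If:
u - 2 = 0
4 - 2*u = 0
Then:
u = 2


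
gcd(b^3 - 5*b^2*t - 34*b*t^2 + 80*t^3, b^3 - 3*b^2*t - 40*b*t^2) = -b^2 + 3*b*t + 40*t^2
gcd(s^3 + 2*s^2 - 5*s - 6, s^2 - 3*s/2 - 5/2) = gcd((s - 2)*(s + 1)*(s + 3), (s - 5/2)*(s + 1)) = s + 1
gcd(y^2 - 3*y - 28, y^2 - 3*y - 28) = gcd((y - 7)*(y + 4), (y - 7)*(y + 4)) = y^2 - 3*y - 28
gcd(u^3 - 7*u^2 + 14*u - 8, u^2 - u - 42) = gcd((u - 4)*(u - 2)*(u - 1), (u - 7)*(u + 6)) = 1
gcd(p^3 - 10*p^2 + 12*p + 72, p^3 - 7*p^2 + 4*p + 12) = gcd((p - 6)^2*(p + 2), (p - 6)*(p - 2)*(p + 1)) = p - 6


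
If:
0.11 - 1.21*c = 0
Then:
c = 0.09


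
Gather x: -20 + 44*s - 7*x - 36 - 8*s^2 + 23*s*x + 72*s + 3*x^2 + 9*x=-8*s^2 + 116*s + 3*x^2 + x*(23*s + 2) - 56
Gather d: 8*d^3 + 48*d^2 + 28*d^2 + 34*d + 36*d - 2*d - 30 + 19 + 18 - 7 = 8*d^3 + 76*d^2 + 68*d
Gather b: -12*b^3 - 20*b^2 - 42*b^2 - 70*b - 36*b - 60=-12*b^3 - 62*b^2 - 106*b - 60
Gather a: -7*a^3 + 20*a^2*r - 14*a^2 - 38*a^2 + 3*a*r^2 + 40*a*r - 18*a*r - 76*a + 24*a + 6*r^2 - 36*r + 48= -7*a^3 + a^2*(20*r - 52) + a*(3*r^2 + 22*r - 52) + 6*r^2 - 36*r + 48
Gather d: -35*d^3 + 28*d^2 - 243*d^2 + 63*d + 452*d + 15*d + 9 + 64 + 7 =-35*d^3 - 215*d^2 + 530*d + 80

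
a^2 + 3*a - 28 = (a - 4)*(a + 7)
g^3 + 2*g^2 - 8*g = g*(g - 2)*(g + 4)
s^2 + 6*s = s*(s + 6)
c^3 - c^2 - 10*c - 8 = (c - 4)*(c + 1)*(c + 2)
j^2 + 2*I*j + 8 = (j - 2*I)*(j + 4*I)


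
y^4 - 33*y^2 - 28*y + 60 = (y - 6)*(y - 1)*(y + 2)*(y + 5)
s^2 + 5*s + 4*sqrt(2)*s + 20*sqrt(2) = (s + 5)*(s + 4*sqrt(2))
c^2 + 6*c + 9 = (c + 3)^2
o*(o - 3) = o^2 - 3*o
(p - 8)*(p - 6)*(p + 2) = p^3 - 12*p^2 + 20*p + 96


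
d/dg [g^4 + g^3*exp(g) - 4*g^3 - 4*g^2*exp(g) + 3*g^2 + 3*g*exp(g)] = g^3*exp(g) + 4*g^3 - g^2*exp(g) - 12*g^2 - 5*g*exp(g) + 6*g + 3*exp(g)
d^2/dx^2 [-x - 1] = 0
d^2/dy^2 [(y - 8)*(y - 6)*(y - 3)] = 6*y - 34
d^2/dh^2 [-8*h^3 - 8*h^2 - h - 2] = -48*h - 16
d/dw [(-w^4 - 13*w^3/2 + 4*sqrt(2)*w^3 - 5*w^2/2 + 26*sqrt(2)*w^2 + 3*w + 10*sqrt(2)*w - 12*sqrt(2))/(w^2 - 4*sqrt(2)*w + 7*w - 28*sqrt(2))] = (-4*w^3 - 55*w^2 - 182*w - 41)/(2*(w^2 + 14*w + 49))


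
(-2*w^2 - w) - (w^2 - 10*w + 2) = -3*w^2 + 9*w - 2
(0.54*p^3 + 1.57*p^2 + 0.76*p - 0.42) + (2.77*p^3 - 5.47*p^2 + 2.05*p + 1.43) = 3.31*p^3 - 3.9*p^2 + 2.81*p + 1.01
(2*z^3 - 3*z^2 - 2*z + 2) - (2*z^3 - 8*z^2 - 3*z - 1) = 5*z^2 + z + 3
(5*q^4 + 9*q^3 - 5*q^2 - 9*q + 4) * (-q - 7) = -5*q^5 - 44*q^4 - 58*q^3 + 44*q^2 + 59*q - 28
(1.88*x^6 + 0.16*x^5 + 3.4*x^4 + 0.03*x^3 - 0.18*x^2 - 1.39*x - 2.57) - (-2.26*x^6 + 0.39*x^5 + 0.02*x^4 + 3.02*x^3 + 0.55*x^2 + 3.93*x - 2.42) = 4.14*x^6 - 0.23*x^5 + 3.38*x^4 - 2.99*x^3 - 0.73*x^2 - 5.32*x - 0.15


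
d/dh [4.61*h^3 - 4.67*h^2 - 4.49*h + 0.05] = 13.83*h^2 - 9.34*h - 4.49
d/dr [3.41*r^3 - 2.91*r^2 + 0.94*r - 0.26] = 10.23*r^2 - 5.82*r + 0.94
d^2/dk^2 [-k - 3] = 0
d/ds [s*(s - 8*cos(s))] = 8*s*sin(s) + 2*s - 8*cos(s)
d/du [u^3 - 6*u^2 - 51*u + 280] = 3*u^2 - 12*u - 51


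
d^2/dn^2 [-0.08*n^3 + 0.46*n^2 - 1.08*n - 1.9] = 0.92 - 0.48*n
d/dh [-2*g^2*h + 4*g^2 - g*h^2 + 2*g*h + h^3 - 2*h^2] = -2*g^2 - 2*g*h + 2*g + 3*h^2 - 4*h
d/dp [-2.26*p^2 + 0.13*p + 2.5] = 0.13 - 4.52*p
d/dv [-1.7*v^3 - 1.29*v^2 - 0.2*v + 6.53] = -5.1*v^2 - 2.58*v - 0.2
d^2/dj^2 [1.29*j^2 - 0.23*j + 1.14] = 2.58000000000000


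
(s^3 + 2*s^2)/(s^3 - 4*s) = s/(s - 2)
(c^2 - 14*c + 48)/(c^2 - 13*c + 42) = (c - 8)/(c - 7)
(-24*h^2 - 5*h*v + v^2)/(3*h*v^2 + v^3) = (-8*h + v)/v^2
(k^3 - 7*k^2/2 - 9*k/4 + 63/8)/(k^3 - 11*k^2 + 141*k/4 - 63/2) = (k + 3/2)/(k - 6)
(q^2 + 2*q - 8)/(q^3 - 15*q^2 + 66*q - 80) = (q + 4)/(q^2 - 13*q + 40)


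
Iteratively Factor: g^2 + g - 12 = (g - 3)*(g + 4)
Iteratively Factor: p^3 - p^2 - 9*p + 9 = (p + 3)*(p^2 - 4*p + 3) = (p - 3)*(p + 3)*(p - 1)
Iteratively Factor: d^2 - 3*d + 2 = (d - 2)*(d - 1)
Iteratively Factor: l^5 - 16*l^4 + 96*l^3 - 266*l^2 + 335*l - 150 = (l - 1)*(l^4 - 15*l^3 + 81*l^2 - 185*l + 150) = (l - 5)*(l - 1)*(l^3 - 10*l^2 + 31*l - 30) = (l - 5)*(l - 2)*(l - 1)*(l^2 - 8*l + 15) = (l - 5)*(l - 3)*(l - 2)*(l - 1)*(l - 5)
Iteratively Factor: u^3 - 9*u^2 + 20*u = (u - 4)*(u^2 - 5*u) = u*(u - 4)*(u - 5)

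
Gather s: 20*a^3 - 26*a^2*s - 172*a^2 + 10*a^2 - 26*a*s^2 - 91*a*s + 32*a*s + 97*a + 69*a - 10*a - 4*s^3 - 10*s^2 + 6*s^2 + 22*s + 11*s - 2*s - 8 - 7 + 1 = 20*a^3 - 162*a^2 + 156*a - 4*s^3 + s^2*(-26*a - 4) + s*(-26*a^2 - 59*a + 31) - 14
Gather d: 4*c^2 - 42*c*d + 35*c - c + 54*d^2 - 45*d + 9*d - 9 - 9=4*c^2 + 34*c + 54*d^2 + d*(-42*c - 36) - 18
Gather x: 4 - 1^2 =3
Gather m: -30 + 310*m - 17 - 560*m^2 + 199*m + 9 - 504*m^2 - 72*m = -1064*m^2 + 437*m - 38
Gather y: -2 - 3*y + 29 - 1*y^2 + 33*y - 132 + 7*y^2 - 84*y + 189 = 6*y^2 - 54*y + 84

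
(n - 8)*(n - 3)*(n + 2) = n^3 - 9*n^2 + 2*n + 48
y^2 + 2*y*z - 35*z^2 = (y - 5*z)*(y + 7*z)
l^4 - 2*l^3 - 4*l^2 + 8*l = l*(l - 2)^2*(l + 2)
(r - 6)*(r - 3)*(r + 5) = r^3 - 4*r^2 - 27*r + 90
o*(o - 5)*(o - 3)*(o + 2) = o^4 - 6*o^3 - o^2 + 30*o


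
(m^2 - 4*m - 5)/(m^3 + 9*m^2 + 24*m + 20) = (m^2 - 4*m - 5)/(m^3 + 9*m^2 + 24*m + 20)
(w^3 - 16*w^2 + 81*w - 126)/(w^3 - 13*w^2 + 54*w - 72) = (w - 7)/(w - 4)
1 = 1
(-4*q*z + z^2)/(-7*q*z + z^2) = (4*q - z)/(7*q - z)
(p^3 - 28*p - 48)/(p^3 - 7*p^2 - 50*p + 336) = (p^2 + 6*p + 8)/(p^2 - p - 56)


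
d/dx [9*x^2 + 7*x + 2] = 18*x + 7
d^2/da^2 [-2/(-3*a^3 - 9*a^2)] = 4*(-(a + 1)*(a + 3) + 3*(a + 2)^2)/(a^4*(a + 3)^3)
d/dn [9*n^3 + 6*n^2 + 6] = 3*n*(9*n + 4)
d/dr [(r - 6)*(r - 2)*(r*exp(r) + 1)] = r^3*exp(r) - 5*r^2*exp(r) - 4*r*exp(r) + 2*r + 12*exp(r) - 8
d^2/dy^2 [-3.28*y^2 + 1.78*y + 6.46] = -6.56000000000000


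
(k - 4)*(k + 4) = k^2 - 16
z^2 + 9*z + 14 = (z + 2)*(z + 7)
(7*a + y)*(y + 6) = 7*a*y + 42*a + y^2 + 6*y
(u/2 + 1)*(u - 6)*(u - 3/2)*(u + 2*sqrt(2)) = u^4/2 - 11*u^3/4 + sqrt(2)*u^3 - 11*sqrt(2)*u^2/2 - 3*u^2 - 6*sqrt(2)*u + 9*u + 18*sqrt(2)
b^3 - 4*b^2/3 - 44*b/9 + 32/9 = (b - 8/3)*(b - 2/3)*(b + 2)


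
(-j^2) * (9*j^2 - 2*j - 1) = -9*j^4 + 2*j^3 + j^2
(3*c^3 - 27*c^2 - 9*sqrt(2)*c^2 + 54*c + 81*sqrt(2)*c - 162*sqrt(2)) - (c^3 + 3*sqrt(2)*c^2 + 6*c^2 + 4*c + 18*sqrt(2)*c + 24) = 2*c^3 - 33*c^2 - 12*sqrt(2)*c^2 + 50*c + 63*sqrt(2)*c - 162*sqrt(2) - 24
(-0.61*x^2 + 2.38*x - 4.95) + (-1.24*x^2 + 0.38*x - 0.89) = -1.85*x^2 + 2.76*x - 5.84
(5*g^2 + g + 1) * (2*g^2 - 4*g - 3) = 10*g^4 - 18*g^3 - 17*g^2 - 7*g - 3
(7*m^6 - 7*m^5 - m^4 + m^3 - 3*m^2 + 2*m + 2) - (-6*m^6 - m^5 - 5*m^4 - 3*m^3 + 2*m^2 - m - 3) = 13*m^6 - 6*m^5 + 4*m^4 + 4*m^3 - 5*m^2 + 3*m + 5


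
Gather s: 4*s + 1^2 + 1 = 4*s + 2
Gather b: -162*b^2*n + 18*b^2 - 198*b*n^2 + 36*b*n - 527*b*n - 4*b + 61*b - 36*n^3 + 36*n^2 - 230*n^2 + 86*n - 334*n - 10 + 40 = b^2*(18 - 162*n) + b*(-198*n^2 - 491*n + 57) - 36*n^3 - 194*n^2 - 248*n + 30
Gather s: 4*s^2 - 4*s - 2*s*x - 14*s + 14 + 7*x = 4*s^2 + s*(-2*x - 18) + 7*x + 14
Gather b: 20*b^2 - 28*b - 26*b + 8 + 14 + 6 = 20*b^2 - 54*b + 28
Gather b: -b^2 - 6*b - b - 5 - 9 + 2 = -b^2 - 7*b - 12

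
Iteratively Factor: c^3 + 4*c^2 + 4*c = (c)*(c^2 + 4*c + 4) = c*(c + 2)*(c + 2)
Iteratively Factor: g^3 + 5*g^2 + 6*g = (g)*(g^2 + 5*g + 6) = g*(g + 2)*(g + 3)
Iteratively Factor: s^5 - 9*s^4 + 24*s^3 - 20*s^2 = (s - 2)*(s^4 - 7*s^3 + 10*s^2) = (s - 5)*(s - 2)*(s^3 - 2*s^2) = s*(s - 5)*(s - 2)*(s^2 - 2*s) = s^2*(s - 5)*(s - 2)*(s - 2)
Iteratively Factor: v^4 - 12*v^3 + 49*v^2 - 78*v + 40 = (v - 4)*(v^3 - 8*v^2 + 17*v - 10) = (v - 4)*(v - 2)*(v^2 - 6*v + 5) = (v - 4)*(v - 2)*(v - 1)*(v - 5)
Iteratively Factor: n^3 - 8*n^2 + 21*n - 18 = (n - 3)*(n^2 - 5*n + 6) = (n - 3)*(n - 2)*(n - 3)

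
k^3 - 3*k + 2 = (k - 1)^2*(k + 2)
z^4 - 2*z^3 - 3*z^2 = z^2*(z - 3)*(z + 1)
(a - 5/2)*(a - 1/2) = a^2 - 3*a + 5/4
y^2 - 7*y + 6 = (y - 6)*(y - 1)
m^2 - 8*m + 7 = (m - 7)*(m - 1)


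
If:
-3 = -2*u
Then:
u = 3/2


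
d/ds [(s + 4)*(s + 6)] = 2*s + 10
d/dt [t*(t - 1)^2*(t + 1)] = 4*t^3 - 3*t^2 - 2*t + 1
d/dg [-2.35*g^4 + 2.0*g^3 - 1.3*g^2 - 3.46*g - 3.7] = -9.4*g^3 + 6.0*g^2 - 2.6*g - 3.46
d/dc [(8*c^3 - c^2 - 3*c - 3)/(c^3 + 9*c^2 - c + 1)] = (73*c^4 - 10*c^3 + 61*c^2 + 52*c - 6)/(c^6 + 18*c^5 + 79*c^4 - 16*c^3 + 19*c^2 - 2*c + 1)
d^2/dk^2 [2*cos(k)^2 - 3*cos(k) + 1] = 3*cos(k) - 4*cos(2*k)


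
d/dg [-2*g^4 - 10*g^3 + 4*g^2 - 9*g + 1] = -8*g^3 - 30*g^2 + 8*g - 9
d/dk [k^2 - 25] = 2*k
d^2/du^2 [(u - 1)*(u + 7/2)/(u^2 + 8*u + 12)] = (-11*u^3 - 93*u^2 - 348*u - 556)/(u^6 + 24*u^5 + 228*u^4 + 1088*u^3 + 2736*u^2 + 3456*u + 1728)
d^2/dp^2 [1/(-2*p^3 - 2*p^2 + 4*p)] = (p*(3*p + 1)*(p^2 + p - 2) - (3*p^2 + 2*p - 2)^2)/(p^3*(p^2 + p - 2)^3)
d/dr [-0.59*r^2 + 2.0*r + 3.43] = 2.0 - 1.18*r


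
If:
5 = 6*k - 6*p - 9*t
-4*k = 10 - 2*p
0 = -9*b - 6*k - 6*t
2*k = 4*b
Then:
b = 70/39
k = 140/39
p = 475/39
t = -245/39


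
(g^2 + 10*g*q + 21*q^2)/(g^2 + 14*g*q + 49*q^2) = (g + 3*q)/(g + 7*q)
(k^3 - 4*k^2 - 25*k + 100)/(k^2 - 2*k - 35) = (k^2 - 9*k + 20)/(k - 7)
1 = 1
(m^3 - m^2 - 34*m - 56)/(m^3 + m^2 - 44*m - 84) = (m + 4)/(m + 6)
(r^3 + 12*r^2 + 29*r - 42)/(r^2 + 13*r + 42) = r - 1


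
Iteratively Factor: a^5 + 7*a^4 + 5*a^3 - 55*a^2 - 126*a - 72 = (a - 3)*(a^4 + 10*a^3 + 35*a^2 + 50*a + 24) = (a - 3)*(a + 2)*(a^3 + 8*a^2 + 19*a + 12) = (a - 3)*(a + 2)*(a + 3)*(a^2 + 5*a + 4) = (a - 3)*(a + 1)*(a + 2)*(a + 3)*(a + 4)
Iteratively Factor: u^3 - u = (u)*(u^2 - 1) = u*(u + 1)*(u - 1)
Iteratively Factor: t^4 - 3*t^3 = (t)*(t^3 - 3*t^2) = t*(t - 3)*(t^2) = t^2*(t - 3)*(t)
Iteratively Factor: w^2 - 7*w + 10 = (w - 2)*(w - 5)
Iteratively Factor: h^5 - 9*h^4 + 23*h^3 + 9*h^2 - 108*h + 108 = (h - 3)*(h^4 - 6*h^3 + 5*h^2 + 24*h - 36) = (h - 3)^2*(h^3 - 3*h^2 - 4*h + 12) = (h - 3)^2*(h - 2)*(h^2 - h - 6) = (h - 3)^2*(h - 2)*(h + 2)*(h - 3)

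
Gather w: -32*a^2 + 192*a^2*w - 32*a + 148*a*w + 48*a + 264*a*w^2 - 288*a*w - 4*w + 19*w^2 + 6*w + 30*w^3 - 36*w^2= -32*a^2 + 16*a + 30*w^3 + w^2*(264*a - 17) + w*(192*a^2 - 140*a + 2)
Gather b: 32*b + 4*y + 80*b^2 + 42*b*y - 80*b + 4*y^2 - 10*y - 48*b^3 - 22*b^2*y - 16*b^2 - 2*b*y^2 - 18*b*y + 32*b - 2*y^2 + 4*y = -48*b^3 + b^2*(64 - 22*y) + b*(-2*y^2 + 24*y - 16) + 2*y^2 - 2*y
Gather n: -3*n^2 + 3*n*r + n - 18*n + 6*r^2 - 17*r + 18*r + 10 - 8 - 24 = -3*n^2 + n*(3*r - 17) + 6*r^2 + r - 22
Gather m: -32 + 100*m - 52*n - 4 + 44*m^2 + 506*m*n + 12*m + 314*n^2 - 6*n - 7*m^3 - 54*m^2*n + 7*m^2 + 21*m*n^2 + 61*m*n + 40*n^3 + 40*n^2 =-7*m^3 + m^2*(51 - 54*n) + m*(21*n^2 + 567*n + 112) + 40*n^3 + 354*n^2 - 58*n - 36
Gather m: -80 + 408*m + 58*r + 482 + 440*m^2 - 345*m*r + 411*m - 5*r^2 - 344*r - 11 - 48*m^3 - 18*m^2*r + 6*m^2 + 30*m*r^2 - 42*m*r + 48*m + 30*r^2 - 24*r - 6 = -48*m^3 + m^2*(446 - 18*r) + m*(30*r^2 - 387*r + 867) + 25*r^2 - 310*r + 385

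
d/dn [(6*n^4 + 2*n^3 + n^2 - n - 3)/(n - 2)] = (18*n^4 - 44*n^3 - 11*n^2 - 4*n + 5)/(n^2 - 4*n + 4)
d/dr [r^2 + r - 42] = 2*r + 1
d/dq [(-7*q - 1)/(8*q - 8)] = 1/(q^2 - 2*q + 1)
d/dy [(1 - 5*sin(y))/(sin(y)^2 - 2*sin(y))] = (5*cos(y) - 2/tan(y) + 2*cos(y)/sin(y)^2)/(sin(y) - 2)^2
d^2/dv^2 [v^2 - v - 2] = 2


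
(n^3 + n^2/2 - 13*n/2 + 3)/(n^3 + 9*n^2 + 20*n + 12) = (2*n^3 + n^2 - 13*n + 6)/(2*(n^3 + 9*n^2 + 20*n + 12))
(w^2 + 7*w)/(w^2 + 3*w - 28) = w/(w - 4)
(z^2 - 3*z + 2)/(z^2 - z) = (z - 2)/z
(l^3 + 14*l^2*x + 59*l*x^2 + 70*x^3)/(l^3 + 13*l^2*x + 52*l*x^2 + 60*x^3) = (l + 7*x)/(l + 6*x)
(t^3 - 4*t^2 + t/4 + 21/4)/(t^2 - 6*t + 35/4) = (2*t^2 - t - 3)/(2*t - 5)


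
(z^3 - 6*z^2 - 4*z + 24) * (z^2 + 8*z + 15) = z^5 + 2*z^4 - 37*z^3 - 98*z^2 + 132*z + 360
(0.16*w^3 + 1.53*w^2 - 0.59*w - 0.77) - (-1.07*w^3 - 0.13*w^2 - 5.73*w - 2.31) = 1.23*w^3 + 1.66*w^2 + 5.14*w + 1.54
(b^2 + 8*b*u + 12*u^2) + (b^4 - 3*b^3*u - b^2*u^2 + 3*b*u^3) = b^4 - 3*b^3*u - b^2*u^2 + b^2 + 3*b*u^3 + 8*b*u + 12*u^2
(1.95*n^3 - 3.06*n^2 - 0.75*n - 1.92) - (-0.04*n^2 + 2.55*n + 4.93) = 1.95*n^3 - 3.02*n^2 - 3.3*n - 6.85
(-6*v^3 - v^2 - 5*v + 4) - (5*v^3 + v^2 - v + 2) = -11*v^3 - 2*v^2 - 4*v + 2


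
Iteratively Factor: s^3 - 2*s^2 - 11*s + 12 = (s - 1)*(s^2 - s - 12) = (s - 4)*(s - 1)*(s + 3)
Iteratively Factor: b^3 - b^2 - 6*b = (b + 2)*(b^2 - 3*b) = (b - 3)*(b + 2)*(b)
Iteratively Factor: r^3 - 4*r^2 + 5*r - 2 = (r - 1)*(r^2 - 3*r + 2) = (r - 2)*(r - 1)*(r - 1)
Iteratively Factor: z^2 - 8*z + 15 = (z - 3)*(z - 5)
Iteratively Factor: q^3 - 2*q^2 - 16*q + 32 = (q - 4)*(q^2 + 2*q - 8) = (q - 4)*(q + 4)*(q - 2)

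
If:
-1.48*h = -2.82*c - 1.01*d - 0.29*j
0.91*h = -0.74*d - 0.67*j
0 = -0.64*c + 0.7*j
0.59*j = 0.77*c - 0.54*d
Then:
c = 0.00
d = 0.00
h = 0.00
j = 0.00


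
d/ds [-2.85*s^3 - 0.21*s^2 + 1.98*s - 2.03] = -8.55*s^2 - 0.42*s + 1.98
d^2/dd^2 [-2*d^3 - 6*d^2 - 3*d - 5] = -12*d - 12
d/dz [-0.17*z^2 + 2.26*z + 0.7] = 2.26 - 0.34*z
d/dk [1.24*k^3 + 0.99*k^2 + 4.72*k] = 3.72*k^2 + 1.98*k + 4.72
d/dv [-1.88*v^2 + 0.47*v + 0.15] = 0.47 - 3.76*v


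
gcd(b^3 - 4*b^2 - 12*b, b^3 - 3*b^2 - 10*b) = b^2 + 2*b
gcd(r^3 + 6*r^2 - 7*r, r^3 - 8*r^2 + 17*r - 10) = r - 1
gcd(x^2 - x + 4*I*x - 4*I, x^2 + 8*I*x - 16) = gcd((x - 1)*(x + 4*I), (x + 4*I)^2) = x + 4*I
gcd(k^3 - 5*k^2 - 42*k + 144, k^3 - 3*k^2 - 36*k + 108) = k^2 + 3*k - 18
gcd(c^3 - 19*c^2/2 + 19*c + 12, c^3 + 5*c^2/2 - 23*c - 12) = c^2 - 7*c/2 - 2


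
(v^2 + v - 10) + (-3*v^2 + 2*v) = -2*v^2 + 3*v - 10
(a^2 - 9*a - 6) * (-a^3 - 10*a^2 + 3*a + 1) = -a^5 - a^4 + 99*a^3 + 34*a^2 - 27*a - 6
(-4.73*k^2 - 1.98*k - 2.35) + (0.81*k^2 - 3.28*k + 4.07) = -3.92*k^2 - 5.26*k + 1.72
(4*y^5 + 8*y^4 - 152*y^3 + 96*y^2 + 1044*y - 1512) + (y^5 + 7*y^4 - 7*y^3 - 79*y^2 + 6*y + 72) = 5*y^5 + 15*y^4 - 159*y^3 + 17*y^2 + 1050*y - 1440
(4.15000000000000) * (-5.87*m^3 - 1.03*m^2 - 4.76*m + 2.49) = -24.3605*m^3 - 4.2745*m^2 - 19.754*m + 10.3335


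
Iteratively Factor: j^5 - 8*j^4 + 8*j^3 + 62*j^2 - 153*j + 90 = (j - 5)*(j^4 - 3*j^3 - 7*j^2 + 27*j - 18) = (j - 5)*(j - 3)*(j^3 - 7*j + 6) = (j - 5)*(j - 3)*(j + 3)*(j^2 - 3*j + 2) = (j - 5)*(j - 3)*(j - 1)*(j + 3)*(j - 2)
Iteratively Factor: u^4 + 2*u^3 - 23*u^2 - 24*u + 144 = (u + 4)*(u^3 - 2*u^2 - 15*u + 36) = (u - 3)*(u + 4)*(u^2 + u - 12) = (u - 3)*(u + 4)^2*(u - 3)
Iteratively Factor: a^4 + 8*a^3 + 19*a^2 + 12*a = (a + 3)*(a^3 + 5*a^2 + 4*a) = a*(a + 3)*(a^2 + 5*a + 4) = a*(a + 1)*(a + 3)*(a + 4)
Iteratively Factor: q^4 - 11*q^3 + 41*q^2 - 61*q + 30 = (q - 3)*(q^3 - 8*q^2 + 17*q - 10) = (q - 3)*(q - 2)*(q^2 - 6*q + 5) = (q - 5)*(q - 3)*(q - 2)*(q - 1)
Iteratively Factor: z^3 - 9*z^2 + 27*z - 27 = (z - 3)*(z^2 - 6*z + 9) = (z - 3)^2*(z - 3)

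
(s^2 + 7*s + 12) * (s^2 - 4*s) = s^4 + 3*s^3 - 16*s^2 - 48*s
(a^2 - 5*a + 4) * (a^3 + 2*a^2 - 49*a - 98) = a^5 - 3*a^4 - 55*a^3 + 155*a^2 + 294*a - 392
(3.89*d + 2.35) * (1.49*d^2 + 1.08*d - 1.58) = 5.7961*d^3 + 7.7027*d^2 - 3.6082*d - 3.713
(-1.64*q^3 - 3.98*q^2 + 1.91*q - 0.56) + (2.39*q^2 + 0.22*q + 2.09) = -1.64*q^3 - 1.59*q^2 + 2.13*q + 1.53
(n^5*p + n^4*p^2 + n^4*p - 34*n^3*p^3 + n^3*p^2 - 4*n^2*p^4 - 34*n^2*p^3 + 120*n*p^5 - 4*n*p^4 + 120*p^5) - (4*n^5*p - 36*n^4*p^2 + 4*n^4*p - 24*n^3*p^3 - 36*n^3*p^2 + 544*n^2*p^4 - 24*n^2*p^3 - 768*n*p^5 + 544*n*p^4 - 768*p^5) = -3*n^5*p + 37*n^4*p^2 - 3*n^4*p - 10*n^3*p^3 + 37*n^3*p^2 - 548*n^2*p^4 - 10*n^2*p^3 + 888*n*p^5 - 548*n*p^4 + 888*p^5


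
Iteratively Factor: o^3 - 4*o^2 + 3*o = (o - 1)*(o^2 - 3*o) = (o - 3)*(o - 1)*(o)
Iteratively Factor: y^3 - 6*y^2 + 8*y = (y - 2)*(y^2 - 4*y) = (y - 4)*(y - 2)*(y)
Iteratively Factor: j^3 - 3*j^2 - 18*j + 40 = (j - 5)*(j^2 + 2*j - 8) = (j - 5)*(j + 4)*(j - 2)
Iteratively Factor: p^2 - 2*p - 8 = (p - 4)*(p + 2)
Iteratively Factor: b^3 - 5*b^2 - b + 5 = (b - 5)*(b^2 - 1) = (b - 5)*(b - 1)*(b + 1)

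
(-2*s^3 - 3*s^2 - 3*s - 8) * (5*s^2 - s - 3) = -10*s^5 - 13*s^4 - 6*s^3 - 28*s^2 + 17*s + 24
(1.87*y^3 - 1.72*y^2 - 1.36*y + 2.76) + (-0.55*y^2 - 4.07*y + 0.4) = 1.87*y^3 - 2.27*y^2 - 5.43*y + 3.16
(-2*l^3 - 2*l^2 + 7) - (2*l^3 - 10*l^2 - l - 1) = -4*l^3 + 8*l^2 + l + 8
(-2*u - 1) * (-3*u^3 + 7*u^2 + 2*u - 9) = 6*u^4 - 11*u^3 - 11*u^2 + 16*u + 9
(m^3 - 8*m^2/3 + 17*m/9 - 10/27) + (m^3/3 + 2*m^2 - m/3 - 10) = 4*m^3/3 - 2*m^2/3 + 14*m/9 - 280/27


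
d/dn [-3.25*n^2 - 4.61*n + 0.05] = -6.5*n - 4.61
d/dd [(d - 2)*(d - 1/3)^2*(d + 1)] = 4*d^3 - 5*d^2 - 22*d/9 + 11/9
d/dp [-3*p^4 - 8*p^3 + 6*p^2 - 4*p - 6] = -12*p^3 - 24*p^2 + 12*p - 4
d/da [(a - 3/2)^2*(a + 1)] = (2*a - 3)*(6*a + 1)/4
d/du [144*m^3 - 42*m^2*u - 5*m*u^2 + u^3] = -42*m^2 - 10*m*u + 3*u^2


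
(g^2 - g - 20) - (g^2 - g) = -20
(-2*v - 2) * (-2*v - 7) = 4*v^2 + 18*v + 14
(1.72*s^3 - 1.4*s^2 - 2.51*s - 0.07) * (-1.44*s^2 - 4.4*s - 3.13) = -2.4768*s^5 - 5.552*s^4 + 4.3908*s^3 + 15.5268*s^2 + 8.1643*s + 0.2191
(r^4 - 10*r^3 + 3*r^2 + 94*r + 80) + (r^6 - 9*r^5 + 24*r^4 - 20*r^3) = r^6 - 9*r^5 + 25*r^4 - 30*r^3 + 3*r^2 + 94*r + 80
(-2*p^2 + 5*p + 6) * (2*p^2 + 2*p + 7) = -4*p^4 + 6*p^3 + 8*p^2 + 47*p + 42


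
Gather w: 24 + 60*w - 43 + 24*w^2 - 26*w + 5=24*w^2 + 34*w - 14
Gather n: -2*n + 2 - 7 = -2*n - 5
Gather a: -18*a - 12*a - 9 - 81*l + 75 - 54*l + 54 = -30*a - 135*l + 120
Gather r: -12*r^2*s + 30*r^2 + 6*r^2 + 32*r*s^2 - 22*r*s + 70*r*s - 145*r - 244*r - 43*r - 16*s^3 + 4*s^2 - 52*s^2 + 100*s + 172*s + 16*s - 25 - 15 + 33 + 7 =r^2*(36 - 12*s) + r*(32*s^2 + 48*s - 432) - 16*s^3 - 48*s^2 + 288*s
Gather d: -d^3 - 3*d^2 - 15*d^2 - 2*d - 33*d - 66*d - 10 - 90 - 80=-d^3 - 18*d^2 - 101*d - 180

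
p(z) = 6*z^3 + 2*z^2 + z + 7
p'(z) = 18*z^2 + 4*z + 1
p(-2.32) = -59.48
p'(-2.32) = 88.60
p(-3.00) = -140.00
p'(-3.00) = 151.00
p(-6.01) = -1229.26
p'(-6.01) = 627.12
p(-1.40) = -6.94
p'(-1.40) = 30.68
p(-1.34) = -5.19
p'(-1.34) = 27.96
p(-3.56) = -241.92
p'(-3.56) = 214.88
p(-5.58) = -978.75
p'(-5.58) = 539.14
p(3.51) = 294.61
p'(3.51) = 236.80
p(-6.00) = -1223.00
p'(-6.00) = 625.00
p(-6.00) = -1223.00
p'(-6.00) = 625.00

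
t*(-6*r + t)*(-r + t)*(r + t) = 6*r^3*t - r^2*t^2 - 6*r*t^3 + t^4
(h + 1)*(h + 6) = h^2 + 7*h + 6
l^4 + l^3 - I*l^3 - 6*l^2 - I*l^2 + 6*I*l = l*(l - 2)*(l + 3)*(l - I)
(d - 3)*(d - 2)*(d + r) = d^3 + d^2*r - 5*d^2 - 5*d*r + 6*d + 6*r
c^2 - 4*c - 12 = (c - 6)*(c + 2)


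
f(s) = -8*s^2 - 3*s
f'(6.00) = -99.00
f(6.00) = -306.00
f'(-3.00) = 45.00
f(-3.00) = -63.00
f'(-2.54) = 37.64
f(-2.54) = -43.99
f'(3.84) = -64.44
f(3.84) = -129.48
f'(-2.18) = 31.88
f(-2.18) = -31.48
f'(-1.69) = 24.04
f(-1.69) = -17.78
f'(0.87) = -16.92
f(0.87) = -8.67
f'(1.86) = -32.76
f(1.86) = -33.26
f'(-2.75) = 41.00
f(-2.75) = -52.25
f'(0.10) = -4.60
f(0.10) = -0.38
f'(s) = -16*s - 3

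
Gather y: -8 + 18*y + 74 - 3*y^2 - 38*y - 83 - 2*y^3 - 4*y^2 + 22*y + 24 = -2*y^3 - 7*y^2 + 2*y + 7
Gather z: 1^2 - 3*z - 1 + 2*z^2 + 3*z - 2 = 2*z^2 - 2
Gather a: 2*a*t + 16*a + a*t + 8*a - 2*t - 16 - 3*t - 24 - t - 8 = a*(3*t + 24) - 6*t - 48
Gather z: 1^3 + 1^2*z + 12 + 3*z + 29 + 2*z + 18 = 6*z + 60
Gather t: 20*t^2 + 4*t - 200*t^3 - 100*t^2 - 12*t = -200*t^3 - 80*t^2 - 8*t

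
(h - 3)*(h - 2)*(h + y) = h^3 + h^2*y - 5*h^2 - 5*h*y + 6*h + 6*y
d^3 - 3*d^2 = d^2*(d - 3)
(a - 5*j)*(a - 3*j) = a^2 - 8*a*j + 15*j^2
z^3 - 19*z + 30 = (z - 3)*(z - 2)*(z + 5)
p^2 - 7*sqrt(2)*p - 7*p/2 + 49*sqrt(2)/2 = (p - 7/2)*(p - 7*sqrt(2))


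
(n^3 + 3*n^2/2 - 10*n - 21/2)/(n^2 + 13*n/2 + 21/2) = (n^2 - 2*n - 3)/(n + 3)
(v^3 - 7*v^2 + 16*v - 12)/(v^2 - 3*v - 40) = (-v^3 + 7*v^2 - 16*v + 12)/(-v^2 + 3*v + 40)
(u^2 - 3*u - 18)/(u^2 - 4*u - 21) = (u - 6)/(u - 7)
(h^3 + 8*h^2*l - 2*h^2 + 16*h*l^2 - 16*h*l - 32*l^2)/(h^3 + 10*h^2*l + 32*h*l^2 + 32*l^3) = (h - 2)/(h + 2*l)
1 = 1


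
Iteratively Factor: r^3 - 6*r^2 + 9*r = (r - 3)*(r^2 - 3*r) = r*(r - 3)*(r - 3)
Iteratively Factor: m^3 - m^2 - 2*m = (m + 1)*(m^2 - 2*m) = m*(m + 1)*(m - 2)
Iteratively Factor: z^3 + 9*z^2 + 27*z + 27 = (z + 3)*(z^2 + 6*z + 9) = (z + 3)^2*(z + 3)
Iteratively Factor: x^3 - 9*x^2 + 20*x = (x)*(x^2 - 9*x + 20) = x*(x - 4)*(x - 5)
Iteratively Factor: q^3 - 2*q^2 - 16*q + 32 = (q + 4)*(q^2 - 6*q + 8) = (q - 4)*(q + 4)*(q - 2)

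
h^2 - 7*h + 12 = (h - 4)*(h - 3)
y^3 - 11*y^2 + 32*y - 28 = (y - 7)*(y - 2)^2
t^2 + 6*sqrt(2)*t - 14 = (t - sqrt(2))*(t + 7*sqrt(2))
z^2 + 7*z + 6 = (z + 1)*(z + 6)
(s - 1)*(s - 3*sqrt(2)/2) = s^2 - 3*sqrt(2)*s/2 - s + 3*sqrt(2)/2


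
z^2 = z^2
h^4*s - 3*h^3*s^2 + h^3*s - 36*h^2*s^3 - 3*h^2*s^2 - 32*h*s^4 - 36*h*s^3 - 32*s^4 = (h - 8*s)*(h + s)*(h + 4*s)*(h*s + s)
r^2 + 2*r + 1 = (r + 1)^2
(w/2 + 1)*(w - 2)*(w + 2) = w^3/2 + w^2 - 2*w - 4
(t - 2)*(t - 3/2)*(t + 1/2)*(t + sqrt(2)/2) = t^4 - 3*t^3 + sqrt(2)*t^3/2 - 3*sqrt(2)*t^2/2 + 5*t^2/4 + 5*sqrt(2)*t/8 + 3*t/2 + 3*sqrt(2)/4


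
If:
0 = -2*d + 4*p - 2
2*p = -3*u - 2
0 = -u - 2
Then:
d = 3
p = 2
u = -2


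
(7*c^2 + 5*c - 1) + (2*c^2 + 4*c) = 9*c^2 + 9*c - 1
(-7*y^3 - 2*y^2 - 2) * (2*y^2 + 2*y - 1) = -14*y^5 - 18*y^4 + 3*y^3 - 2*y^2 - 4*y + 2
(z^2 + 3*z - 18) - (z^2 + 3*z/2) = 3*z/2 - 18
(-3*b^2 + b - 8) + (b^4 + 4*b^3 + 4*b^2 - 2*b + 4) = b^4 + 4*b^3 + b^2 - b - 4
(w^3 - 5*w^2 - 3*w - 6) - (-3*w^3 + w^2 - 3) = 4*w^3 - 6*w^2 - 3*w - 3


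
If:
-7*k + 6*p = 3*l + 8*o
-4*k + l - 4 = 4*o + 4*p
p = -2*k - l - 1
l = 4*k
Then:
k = -6/103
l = -24/103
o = -36/103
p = -67/103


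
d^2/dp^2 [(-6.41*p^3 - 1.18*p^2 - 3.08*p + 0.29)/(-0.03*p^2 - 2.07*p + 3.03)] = (6.93889390390723e-18*p^5 + 1.33226762955019e-15*p^4 + 55.956744*p^3 - 240.58296*p^2 + 354.669192*p + 57.765096)/(2.7e-5*p^6 + 0.005589*p^5 + 0.37746*p^4 + 7.740765*p^3 - 38.12346*p^2 + 57.013389*p - 27.818127)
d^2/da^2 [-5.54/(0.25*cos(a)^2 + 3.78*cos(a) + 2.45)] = (1.385*(1 - cos(a)^2)^2 + 15.7059*cos(a)^3 + 66.277236*cos(a)^2 - 82.71774*cos(a) - 152.913972)/(0.25*cos(a)^2 + 3.78*cos(a) + 2.45)^3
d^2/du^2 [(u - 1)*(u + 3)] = 2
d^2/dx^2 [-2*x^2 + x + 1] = -4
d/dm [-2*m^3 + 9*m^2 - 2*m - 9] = -6*m^2 + 18*m - 2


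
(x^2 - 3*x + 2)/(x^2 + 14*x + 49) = (x^2 - 3*x + 2)/(x^2 + 14*x + 49)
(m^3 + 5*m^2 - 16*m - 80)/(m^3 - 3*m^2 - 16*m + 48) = (m + 5)/(m - 3)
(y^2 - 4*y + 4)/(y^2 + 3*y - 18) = (y^2 - 4*y + 4)/(y^2 + 3*y - 18)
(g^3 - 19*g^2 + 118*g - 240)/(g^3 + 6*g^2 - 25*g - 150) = (g^2 - 14*g + 48)/(g^2 + 11*g + 30)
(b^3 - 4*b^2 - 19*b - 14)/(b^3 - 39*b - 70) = (b + 1)/(b + 5)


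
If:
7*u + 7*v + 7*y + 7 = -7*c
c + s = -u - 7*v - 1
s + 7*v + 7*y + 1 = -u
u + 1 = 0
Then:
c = 7*y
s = 49*y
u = -1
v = -8*y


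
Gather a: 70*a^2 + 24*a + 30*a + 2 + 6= 70*a^2 + 54*a + 8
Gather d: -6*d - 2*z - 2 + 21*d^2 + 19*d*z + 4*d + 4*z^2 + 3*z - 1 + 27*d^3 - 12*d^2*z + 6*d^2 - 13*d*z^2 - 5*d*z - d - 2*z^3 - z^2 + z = 27*d^3 + d^2*(27 - 12*z) + d*(-13*z^2 + 14*z - 3) - 2*z^3 + 3*z^2 + 2*z - 3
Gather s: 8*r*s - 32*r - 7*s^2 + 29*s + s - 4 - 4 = -32*r - 7*s^2 + s*(8*r + 30) - 8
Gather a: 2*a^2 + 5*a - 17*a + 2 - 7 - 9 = 2*a^2 - 12*a - 14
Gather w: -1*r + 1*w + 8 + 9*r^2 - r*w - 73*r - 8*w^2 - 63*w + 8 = 9*r^2 - 74*r - 8*w^2 + w*(-r - 62) + 16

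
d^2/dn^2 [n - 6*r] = 0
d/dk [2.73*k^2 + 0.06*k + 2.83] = 5.46*k + 0.06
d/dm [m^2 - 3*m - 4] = 2*m - 3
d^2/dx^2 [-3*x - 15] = 0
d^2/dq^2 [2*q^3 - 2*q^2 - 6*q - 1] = 12*q - 4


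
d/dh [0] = 0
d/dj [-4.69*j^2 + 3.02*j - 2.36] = 3.02 - 9.38*j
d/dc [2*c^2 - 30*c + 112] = 4*c - 30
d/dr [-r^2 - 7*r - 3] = -2*r - 7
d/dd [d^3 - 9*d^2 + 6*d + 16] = 3*d^2 - 18*d + 6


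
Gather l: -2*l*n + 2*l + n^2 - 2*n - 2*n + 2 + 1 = l*(2 - 2*n) + n^2 - 4*n + 3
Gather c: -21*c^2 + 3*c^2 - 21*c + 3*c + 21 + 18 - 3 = -18*c^2 - 18*c + 36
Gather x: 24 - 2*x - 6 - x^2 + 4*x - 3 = -x^2 + 2*x + 15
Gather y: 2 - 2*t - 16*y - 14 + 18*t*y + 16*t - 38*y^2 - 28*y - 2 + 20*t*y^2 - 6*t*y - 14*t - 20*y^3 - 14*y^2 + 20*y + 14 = -20*y^3 + y^2*(20*t - 52) + y*(12*t - 24)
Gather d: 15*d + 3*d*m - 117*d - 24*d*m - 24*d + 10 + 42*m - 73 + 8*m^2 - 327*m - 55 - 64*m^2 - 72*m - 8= d*(-21*m - 126) - 56*m^2 - 357*m - 126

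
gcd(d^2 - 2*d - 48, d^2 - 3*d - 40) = d - 8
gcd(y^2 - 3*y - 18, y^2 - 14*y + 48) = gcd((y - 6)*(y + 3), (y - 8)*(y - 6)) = y - 6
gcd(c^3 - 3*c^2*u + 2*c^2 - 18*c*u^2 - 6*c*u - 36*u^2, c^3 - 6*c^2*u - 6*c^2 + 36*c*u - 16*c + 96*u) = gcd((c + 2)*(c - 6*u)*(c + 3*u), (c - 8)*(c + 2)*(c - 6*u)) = -c^2 + 6*c*u - 2*c + 12*u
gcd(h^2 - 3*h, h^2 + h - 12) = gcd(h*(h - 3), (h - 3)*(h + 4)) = h - 3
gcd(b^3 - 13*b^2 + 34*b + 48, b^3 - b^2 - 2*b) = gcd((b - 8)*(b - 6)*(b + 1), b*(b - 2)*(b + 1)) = b + 1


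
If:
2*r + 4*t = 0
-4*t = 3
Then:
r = 3/2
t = -3/4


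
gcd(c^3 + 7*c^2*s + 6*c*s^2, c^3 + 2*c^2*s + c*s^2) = c^2 + c*s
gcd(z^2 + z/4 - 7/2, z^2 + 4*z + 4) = z + 2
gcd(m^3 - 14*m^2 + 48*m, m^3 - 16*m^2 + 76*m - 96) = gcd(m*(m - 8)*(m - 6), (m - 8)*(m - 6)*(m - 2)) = m^2 - 14*m + 48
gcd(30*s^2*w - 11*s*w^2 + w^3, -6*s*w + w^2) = 6*s*w - w^2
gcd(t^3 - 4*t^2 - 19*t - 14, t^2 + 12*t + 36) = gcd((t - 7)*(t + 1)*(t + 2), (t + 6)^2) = 1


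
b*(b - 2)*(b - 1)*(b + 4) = b^4 + b^3 - 10*b^2 + 8*b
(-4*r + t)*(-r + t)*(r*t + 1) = 4*r^3*t - 5*r^2*t^2 + 4*r^2 + r*t^3 - 5*r*t + t^2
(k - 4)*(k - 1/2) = k^2 - 9*k/2 + 2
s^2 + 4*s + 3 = (s + 1)*(s + 3)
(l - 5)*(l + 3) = l^2 - 2*l - 15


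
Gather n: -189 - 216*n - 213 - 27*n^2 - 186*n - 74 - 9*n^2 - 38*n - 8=-36*n^2 - 440*n - 484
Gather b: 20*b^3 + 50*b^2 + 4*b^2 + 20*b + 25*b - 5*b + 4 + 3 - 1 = 20*b^3 + 54*b^2 + 40*b + 6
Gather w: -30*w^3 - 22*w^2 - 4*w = -30*w^3 - 22*w^2 - 4*w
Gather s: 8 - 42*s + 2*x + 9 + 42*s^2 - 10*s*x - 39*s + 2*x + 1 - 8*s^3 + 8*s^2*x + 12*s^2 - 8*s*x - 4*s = -8*s^3 + s^2*(8*x + 54) + s*(-18*x - 85) + 4*x + 18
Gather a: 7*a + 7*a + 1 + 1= 14*a + 2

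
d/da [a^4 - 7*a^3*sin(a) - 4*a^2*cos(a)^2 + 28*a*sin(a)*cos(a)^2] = -7*a^3*cos(a) + 4*a^3 - 21*a^2*sin(a) + 4*a^2*sin(2*a) + 7*a*cos(a) - 4*a*cos(2*a) + 21*a*cos(3*a) - 4*a + 7*sin(a) + 7*sin(3*a)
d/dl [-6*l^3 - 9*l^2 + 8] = 18*l*(-l - 1)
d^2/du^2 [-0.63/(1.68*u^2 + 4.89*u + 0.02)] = (3.556224*u^2 + 10.351152*u - 0.63*(3.36*u + 4.89)*(6.72*u + 9.78) + 0.042336)/(1.68*u^2 + 4.89*u + 0.02)^3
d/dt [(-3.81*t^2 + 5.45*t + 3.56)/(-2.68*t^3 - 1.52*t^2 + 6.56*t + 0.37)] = (-10.2108*t^4 + 29.212*t^3 + 11.9128*t^2 + 8.003*t - 21.3371)/(7.1824*t^6 + 8.1472*t^5 - 32.8512*t^4 - 21.9256*t^3 + 41.9088*t^2 + 4.8544*t + 0.1369)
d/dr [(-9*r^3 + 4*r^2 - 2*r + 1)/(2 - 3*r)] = (54*r^3 - 66*r^2 + 16*r - 1)/(9*r^2 - 12*r + 4)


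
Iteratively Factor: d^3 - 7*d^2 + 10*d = (d)*(d^2 - 7*d + 10) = d*(d - 2)*(d - 5)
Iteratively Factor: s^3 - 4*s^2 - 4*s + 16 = (s + 2)*(s^2 - 6*s + 8) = (s - 2)*(s + 2)*(s - 4)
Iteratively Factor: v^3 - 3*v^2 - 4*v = (v)*(v^2 - 3*v - 4) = v*(v + 1)*(v - 4)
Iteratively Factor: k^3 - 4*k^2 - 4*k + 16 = (k - 2)*(k^2 - 2*k - 8) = (k - 2)*(k + 2)*(k - 4)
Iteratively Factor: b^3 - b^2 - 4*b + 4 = (b - 1)*(b^2 - 4) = (b - 2)*(b - 1)*(b + 2)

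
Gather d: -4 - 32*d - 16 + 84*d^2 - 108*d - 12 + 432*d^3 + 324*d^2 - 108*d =432*d^3 + 408*d^2 - 248*d - 32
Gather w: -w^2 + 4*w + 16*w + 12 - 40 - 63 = -w^2 + 20*w - 91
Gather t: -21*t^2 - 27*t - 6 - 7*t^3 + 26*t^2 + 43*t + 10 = -7*t^3 + 5*t^2 + 16*t + 4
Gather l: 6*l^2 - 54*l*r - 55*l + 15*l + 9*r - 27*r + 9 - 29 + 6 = 6*l^2 + l*(-54*r - 40) - 18*r - 14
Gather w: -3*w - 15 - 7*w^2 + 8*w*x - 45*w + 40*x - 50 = -7*w^2 + w*(8*x - 48) + 40*x - 65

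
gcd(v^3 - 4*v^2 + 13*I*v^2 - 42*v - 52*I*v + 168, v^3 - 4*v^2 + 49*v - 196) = v^2 + v*(-4 + 7*I) - 28*I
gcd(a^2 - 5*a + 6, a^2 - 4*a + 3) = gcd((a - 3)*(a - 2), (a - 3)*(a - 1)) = a - 3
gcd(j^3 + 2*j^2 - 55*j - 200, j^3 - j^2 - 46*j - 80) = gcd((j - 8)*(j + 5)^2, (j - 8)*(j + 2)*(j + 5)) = j^2 - 3*j - 40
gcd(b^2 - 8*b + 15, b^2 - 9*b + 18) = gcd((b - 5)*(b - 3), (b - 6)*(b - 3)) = b - 3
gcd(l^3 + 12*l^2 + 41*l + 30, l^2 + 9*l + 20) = l + 5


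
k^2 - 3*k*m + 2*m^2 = (k - 2*m)*(k - m)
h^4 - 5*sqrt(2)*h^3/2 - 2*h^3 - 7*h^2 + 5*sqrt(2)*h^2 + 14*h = h*(h - 2)*(h - 7*sqrt(2)/2)*(h + sqrt(2))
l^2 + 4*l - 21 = (l - 3)*(l + 7)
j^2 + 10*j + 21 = (j + 3)*(j + 7)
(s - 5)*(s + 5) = s^2 - 25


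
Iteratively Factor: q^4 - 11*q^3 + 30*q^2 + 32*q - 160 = (q - 4)*(q^3 - 7*q^2 + 2*q + 40) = (q - 5)*(q - 4)*(q^2 - 2*q - 8) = (q - 5)*(q - 4)*(q + 2)*(q - 4)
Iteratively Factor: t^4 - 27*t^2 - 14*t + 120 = (t + 3)*(t^3 - 3*t^2 - 18*t + 40) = (t - 5)*(t + 3)*(t^2 + 2*t - 8) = (t - 5)*(t - 2)*(t + 3)*(t + 4)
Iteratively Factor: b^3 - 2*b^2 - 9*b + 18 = (b - 3)*(b^2 + b - 6) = (b - 3)*(b + 3)*(b - 2)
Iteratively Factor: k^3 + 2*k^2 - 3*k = (k + 3)*(k^2 - k) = (k - 1)*(k + 3)*(k)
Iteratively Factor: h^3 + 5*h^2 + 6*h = (h)*(h^2 + 5*h + 6) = h*(h + 2)*(h + 3)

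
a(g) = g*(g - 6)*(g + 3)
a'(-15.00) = 747.00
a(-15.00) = -3780.00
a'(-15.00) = 747.00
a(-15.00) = -3780.00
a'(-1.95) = 5.11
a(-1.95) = 16.28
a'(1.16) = -20.92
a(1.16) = -23.36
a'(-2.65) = 18.97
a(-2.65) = 8.02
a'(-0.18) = -16.82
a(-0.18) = 3.14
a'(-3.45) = 38.41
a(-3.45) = -14.67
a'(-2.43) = 14.29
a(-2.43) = 11.68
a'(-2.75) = 21.19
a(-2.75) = 6.02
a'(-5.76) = 116.09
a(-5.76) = -186.96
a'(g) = g*(g - 6) + g*(g + 3) + (g - 6)*(g + 3) = 3*g^2 - 6*g - 18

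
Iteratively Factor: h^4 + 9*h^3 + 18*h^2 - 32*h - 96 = (h - 2)*(h^3 + 11*h^2 + 40*h + 48) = (h - 2)*(h + 3)*(h^2 + 8*h + 16) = (h - 2)*(h + 3)*(h + 4)*(h + 4)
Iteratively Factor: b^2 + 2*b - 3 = (b + 3)*(b - 1)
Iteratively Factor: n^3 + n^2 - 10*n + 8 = (n + 4)*(n^2 - 3*n + 2) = (n - 2)*(n + 4)*(n - 1)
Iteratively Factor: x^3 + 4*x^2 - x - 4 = (x + 4)*(x^2 - 1) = (x + 1)*(x + 4)*(x - 1)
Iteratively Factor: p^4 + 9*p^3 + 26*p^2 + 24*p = (p + 2)*(p^3 + 7*p^2 + 12*p) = (p + 2)*(p + 4)*(p^2 + 3*p) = p*(p + 2)*(p + 4)*(p + 3)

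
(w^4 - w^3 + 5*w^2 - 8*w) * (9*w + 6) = 9*w^5 - 3*w^4 + 39*w^3 - 42*w^2 - 48*w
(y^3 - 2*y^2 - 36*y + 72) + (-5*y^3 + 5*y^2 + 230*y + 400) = -4*y^3 + 3*y^2 + 194*y + 472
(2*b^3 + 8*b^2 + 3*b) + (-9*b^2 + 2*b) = 2*b^3 - b^2 + 5*b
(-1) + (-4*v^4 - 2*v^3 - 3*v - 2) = -4*v^4 - 2*v^3 - 3*v - 3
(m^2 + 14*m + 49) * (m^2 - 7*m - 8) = m^4 + 7*m^3 - 57*m^2 - 455*m - 392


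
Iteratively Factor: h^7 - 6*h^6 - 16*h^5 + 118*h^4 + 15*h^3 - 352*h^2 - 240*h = (h - 4)*(h^6 - 2*h^5 - 24*h^4 + 22*h^3 + 103*h^2 + 60*h) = (h - 4)*(h + 1)*(h^5 - 3*h^4 - 21*h^3 + 43*h^2 + 60*h) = (h - 4)*(h - 3)*(h + 1)*(h^4 - 21*h^2 - 20*h) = (h - 5)*(h - 4)*(h - 3)*(h + 1)*(h^3 + 5*h^2 + 4*h) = (h - 5)*(h - 4)*(h - 3)*(h + 1)^2*(h^2 + 4*h) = h*(h - 5)*(h - 4)*(h - 3)*(h + 1)^2*(h + 4)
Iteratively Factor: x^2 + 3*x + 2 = (x + 2)*(x + 1)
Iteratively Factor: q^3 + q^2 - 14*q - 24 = (q + 2)*(q^2 - q - 12) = (q - 4)*(q + 2)*(q + 3)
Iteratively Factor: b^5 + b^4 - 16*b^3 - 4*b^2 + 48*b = (b)*(b^4 + b^3 - 16*b^2 - 4*b + 48) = b*(b + 4)*(b^3 - 3*b^2 - 4*b + 12) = b*(b + 2)*(b + 4)*(b^2 - 5*b + 6) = b*(b - 2)*(b + 2)*(b + 4)*(b - 3)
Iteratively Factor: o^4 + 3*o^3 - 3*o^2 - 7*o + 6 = (o + 2)*(o^3 + o^2 - 5*o + 3) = (o - 1)*(o + 2)*(o^2 + 2*o - 3) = (o - 1)^2*(o + 2)*(o + 3)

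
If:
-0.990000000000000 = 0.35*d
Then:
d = -2.83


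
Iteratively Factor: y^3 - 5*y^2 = (y - 5)*(y^2) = y*(y - 5)*(y)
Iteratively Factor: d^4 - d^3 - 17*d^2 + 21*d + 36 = (d - 3)*(d^3 + 2*d^2 - 11*d - 12) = (d - 3)*(d + 1)*(d^2 + d - 12) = (d - 3)^2*(d + 1)*(d + 4)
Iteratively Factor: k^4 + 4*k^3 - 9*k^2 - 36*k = (k - 3)*(k^3 + 7*k^2 + 12*k) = k*(k - 3)*(k^2 + 7*k + 12) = k*(k - 3)*(k + 4)*(k + 3)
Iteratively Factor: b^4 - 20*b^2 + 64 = (b + 4)*(b^3 - 4*b^2 - 4*b + 16) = (b - 2)*(b + 4)*(b^2 - 2*b - 8) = (b - 2)*(b + 2)*(b + 4)*(b - 4)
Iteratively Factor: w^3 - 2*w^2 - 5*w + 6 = (w - 3)*(w^2 + w - 2) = (w - 3)*(w + 2)*(w - 1)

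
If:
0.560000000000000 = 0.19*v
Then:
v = 2.95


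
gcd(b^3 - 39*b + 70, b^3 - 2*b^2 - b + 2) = b - 2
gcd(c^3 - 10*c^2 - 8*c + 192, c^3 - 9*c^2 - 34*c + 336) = c - 8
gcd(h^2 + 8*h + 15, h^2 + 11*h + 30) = h + 5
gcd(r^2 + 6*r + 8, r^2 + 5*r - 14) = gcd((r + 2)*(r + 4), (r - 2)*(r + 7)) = 1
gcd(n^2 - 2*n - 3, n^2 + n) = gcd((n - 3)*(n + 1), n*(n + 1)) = n + 1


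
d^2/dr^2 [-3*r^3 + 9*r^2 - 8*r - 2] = 18 - 18*r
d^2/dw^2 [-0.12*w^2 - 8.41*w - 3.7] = -0.240000000000000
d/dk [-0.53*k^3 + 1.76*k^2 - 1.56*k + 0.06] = -1.59*k^2 + 3.52*k - 1.56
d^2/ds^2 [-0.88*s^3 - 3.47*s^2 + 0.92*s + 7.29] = -5.28*s - 6.94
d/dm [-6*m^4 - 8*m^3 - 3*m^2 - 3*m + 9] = -24*m^3 - 24*m^2 - 6*m - 3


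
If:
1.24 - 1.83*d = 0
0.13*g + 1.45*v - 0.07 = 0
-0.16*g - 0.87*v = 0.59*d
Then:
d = 0.68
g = -5.39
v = 0.53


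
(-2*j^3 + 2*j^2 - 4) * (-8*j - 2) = 16*j^4 - 12*j^3 - 4*j^2 + 32*j + 8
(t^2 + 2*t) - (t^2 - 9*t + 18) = 11*t - 18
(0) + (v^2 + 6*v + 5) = v^2 + 6*v + 5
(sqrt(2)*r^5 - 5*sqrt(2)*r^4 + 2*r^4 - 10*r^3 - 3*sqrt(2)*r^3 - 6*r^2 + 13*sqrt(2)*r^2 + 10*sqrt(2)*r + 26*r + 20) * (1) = sqrt(2)*r^5 - 5*sqrt(2)*r^4 + 2*r^4 - 10*r^3 - 3*sqrt(2)*r^3 - 6*r^2 + 13*sqrt(2)*r^2 + 10*sqrt(2)*r + 26*r + 20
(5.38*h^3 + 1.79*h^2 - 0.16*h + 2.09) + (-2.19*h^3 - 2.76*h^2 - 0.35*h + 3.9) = 3.19*h^3 - 0.97*h^2 - 0.51*h + 5.99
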